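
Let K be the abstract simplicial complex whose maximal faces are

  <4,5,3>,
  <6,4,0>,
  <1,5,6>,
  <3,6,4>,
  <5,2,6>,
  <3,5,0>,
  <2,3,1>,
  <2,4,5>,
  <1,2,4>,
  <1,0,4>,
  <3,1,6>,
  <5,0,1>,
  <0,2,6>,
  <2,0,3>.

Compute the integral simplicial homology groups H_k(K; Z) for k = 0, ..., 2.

H_0 = Z,  H_1 = Z^2,  H_2 = Z.

Order the vertices as 0 < 1 < 2 < 3 < 4 < 5 < 6. Listing each simplex with vertices in this order, K has dimension 2 with simplices:

  0-simplices (7): [0], [1], [2], [3], [4], [5], [6]
  1-simplices (21): [0,1], [0,2], [0,3], [0,4], [0,5], [0,6], [1,2], [1,3], [1,4], [1,5], [1,6], [2,3], [2,4], [2,5], [2,6], [3,4], [3,5], [3,6], [4,5], [4,6], [5,6]
  2-simplices (14): [0,1,4], [0,1,5], [0,2,3], [0,2,6], [0,3,5], [0,4,6], [1,2,3], [1,2,4], [1,3,6], [1,5,6], [2,4,5], [2,5,6], [3,4,5], [3,4,6]

so the chain groups are C_0 ≅ Z^7, C_1 ≅ Z^21, C_2 ≅ Z^14.

Boundary ∂_1: C_1 → C_0 is given by ∂[p,q] = [q] − [p].
As a 7×21 matrix over Z this has rank 6, with invariant factors (1,1,1,1,1,1).

Boundary ∂_2: C_2 → C_1 sends each 2-simplex [p,q,r] to [q,r] − [p,r] + [p,q]. For instance
  ∂[0,1,5] = [1,5] − [0,5] + [0,1],
  ∂[3,4,6] = [4,6] − [3,6] + [3,4].
As a 21×14 matrix over Z this has rank 13, with invariant factors (1,1,1,1,1,1,1,1,1,1,1,1,1).

From H_k ≅ ker(∂_k) / im(∂_{k+1}) we obtain:

  H_0: rank C_0 − rank ∂_1 = 7 − 6 = 1, and the invariant factors of ∂_1 are all 1, so H_0 ≅ Z.
  H_1: rank ker ∂_1 − rank ∂_2 = (21 − 6) − 13 = 2, and the invariant factors of ∂_2 are all 1, so H_1 ≅ Z^2.
  H_2: rank ker ∂_2 − rank ∂_3 = (14 − 13) − 0 = 1, and there is no ∂_3, so H_2 ≅ Z.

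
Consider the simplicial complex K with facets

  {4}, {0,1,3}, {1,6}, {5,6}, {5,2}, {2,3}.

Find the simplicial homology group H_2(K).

K has 7 vertices, 7 edges, 1 triangle.
rank ∂_2 = 1, rank ∂_3 = 0 ⇒ b_2 = 1 − 1 − 0 = 0. So H_2 = 0.

H_2 ≅ 0.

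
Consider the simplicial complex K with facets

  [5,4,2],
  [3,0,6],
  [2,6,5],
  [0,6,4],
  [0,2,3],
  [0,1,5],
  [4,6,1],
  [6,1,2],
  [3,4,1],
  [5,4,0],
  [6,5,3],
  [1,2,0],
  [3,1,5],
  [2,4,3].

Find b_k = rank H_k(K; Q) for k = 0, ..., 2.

K has 7 vertices, 21 edges, 14 triangles.
rank ∂_0 = 0, rank ∂_1 = 6 ⇒ b_0 = 7 − 0 − 6 = 1; all invariant factors of ∂_1 are 1 so no torsion. So H_0 = Z.
rank ∂_1 = 6, rank ∂_2 = 13 ⇒ b_1 = 21 − 6 − 13 = 2; all invariant factors of ∂_2 are 1 so no torsion. So H_1 = Z^2.
rank ∂_2 = 13, rank ∂_3 = 0 ⇒ b_2 = 14 − 13 − 0 = 1. So H_2 = Z.

b_0 = 1, b_1 = 2, b_2 = 1.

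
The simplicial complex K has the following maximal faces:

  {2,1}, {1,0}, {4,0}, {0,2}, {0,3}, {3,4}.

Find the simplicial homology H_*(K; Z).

H_0 = Z,  H_1 = Z^2.

Fix the vertex order 0 < 1 < 2 < 3 < 4 and write every simplex with vertices in increasing order. Then dim K = 1 and the simplices of K are:

  0-simplices (5): [0], [1], [2], [3], [4]
  1-simplices (6): [0,1], [0,2], [0,3], [0,4], [1,2], [3,4]

so the chain groups are C_0 ≅ Z^5, C_1 ≅ Z^6.

The boundary map ∂_1: C_1 → C_0 is given by ∂[p,q] = [q] − [p]. For instance
  ∂[0,2] = [2] − [0].
The resulting 5×6 matrix has rank 4, and its Smith normal form has invariant factors (1,1,1,1).

From H_k ≅ ker(∂_k) / im(∂_{k+1}) we obtain:

  H_0: rank C_0 − rank ∂_1 = 5 − 4 = 1, and the invariant factors of ∂_1 are all 1, so H_0 = Z.
  H_1: rank ker ∂_1 − rank ∂_2 = (6 − 4) − 0 = 2, and there is no ∂_2, so H_1 = Z^2.

As a check, the Euler characteristic is 5 − 6 = -1, which agrees with 1 − 2 = -1.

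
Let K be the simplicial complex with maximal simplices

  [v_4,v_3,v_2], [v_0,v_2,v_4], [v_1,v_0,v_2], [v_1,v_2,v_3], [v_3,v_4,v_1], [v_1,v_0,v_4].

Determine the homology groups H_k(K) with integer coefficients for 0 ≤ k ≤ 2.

K has 5 vertices, 9 edges, 6 triangles.
rank ∂_0 = 0, rank ∂_1 = 4 ⇒ b_0 = 5 − 0 − 4 = 1; all invariant factors of ∂_1 are 1 so no torsion. So H_0 ≅ Z.
rank ∂_1 = 4, rank ∂_2 = 5 ⇒ b_1 = 9 − 4 − 5 = 0; all invariant factors of ∂_2 are 1 so no torsion. So H_1 ≅ 0.
rank ∂_2 = 5, rank ∂_3 = 0 ⇒ b_2 = 6 − 5 − 0 = 1. So H_2 ≅ Z.

H_0 ≅ Z,  H_1 = 0,  H_2 ≅ Z.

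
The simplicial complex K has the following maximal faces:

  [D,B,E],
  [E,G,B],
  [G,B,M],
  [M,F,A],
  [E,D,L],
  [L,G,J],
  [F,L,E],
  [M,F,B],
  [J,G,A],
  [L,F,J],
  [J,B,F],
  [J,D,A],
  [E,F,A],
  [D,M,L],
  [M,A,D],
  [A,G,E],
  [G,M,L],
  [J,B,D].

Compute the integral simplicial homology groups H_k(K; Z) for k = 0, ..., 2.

H_0 ≅ Z,  H_1 ≅ Z^2,  H_2 ≅ Z.

Order the vertices as A < B < D < E < F < G < J < L < M. Listing each simplex with vertices in this order, K has dimension 2 with simplices:

  0-simplices (9): A, B, D, E, F, G, J, L, M
  1-simplices (27): AD, AE, AF, AG, AJ, AM, BD, BE, BF, BG, BJ, BM, DE, DJ, DL, DM, EF, EG, EL, FJ, FL, FM, GJ, GL, GM, JL, LM
  2-simplices (18): ADJ, ADM, AEF, AEG, AFM, AGJ, BDE, BDJ, BEG, BFJ, BFM, BGM, DEL, DLM, EFL, FJL, GJL, GLM

giving chain groups C_0 ≅ Z^9, C_1 ≅ Z^27, C_2 ≅ Z^18.

∂_1: C_1 → C_0 sends each edge [p,q] (with p < q) to q − p. For instance
  ∂BG = G − B.
This gives a 9×27 integer matrix of rank 8; reducing to Smith normal form yields diagonal entries (1,1,1,1,1,1,1,1).

Boundary ∂_2: C_2 → C_1 acts by ∂[p,q,r] = [q,r] − [p,r] + [p,q]. For instance
  ∂ADM = DM − AM + AD,
  ∂EFL = FL − EL + EF.
As a 27×18 matrix over Z this has rank 17, with invariant factors (1,1,1,1,1,1,1,1,1,1,1,1,1,1,1,1,1).

Computing H_k = (kernel of ∂_k) / (image of ∂_{k+1}):

  H_0: rank C_0 − rank ∂_1 = 9 − 8 = 1, and the invariant factors of ∂_1 are all 1, so H_0 ≅ Z.
  H_1: rank ker ∂_1 − rank ∂_2 = (27 − 8) − 17 = 2, and the invariant factors of ∂_2 are all 1, so H_1 ≅ Z^2.
  H_2: rank ker ∂_2 − rank ∂_3 = (18 − 17) − 0 = 1, and there is no ∂_3, so H_2 ≅ Z.

As a check, the Euler characteristic is 9 − 27 + 18 = 0, which agrees with 1 − 2 + 1 = 0.
(K is a triangulation of the torus T^2.)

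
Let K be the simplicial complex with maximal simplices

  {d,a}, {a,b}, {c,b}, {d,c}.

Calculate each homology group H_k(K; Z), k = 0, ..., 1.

Fix the vertex order a < b < c < d and write every simplex with vertices in increasing order. Then dim K = 1 and the simplices of K are:

  0-simplices (4): a, b, c, d
  1-simplices (4): ab, ad, bc, cd

Hence C_0 ≅ Z^4, C_1 ≅ Z^4.

The boundary map ∂_1: C_1 → C_0 maps an edge to its endpoints' difference, ∂[p,q] = q − p.
This gives a 4×4 integer matrix of rank 3; reducing to Smith normal form yields diagonal entries (1,1,1).

Now H_k = ker ∂_k / im ∂_{k+1}, so:

  H_0: rank C_0 − rank ∂_1 = 4 − 3 = 1, and the invariant factors of ∂_1 are all 1, so H_0 ≅ Z.
  H_1: rank ker ∂_1 − rank ∂_2 = (4 − 3) − 0 = 1, and there is no ∂_2, so H_1 ≅ Z.

As a check, the Euler characteristic is 4 − 4 = 0, which agrees with 1 − 1 = 0.
(K is a triangulation of the circle S^1.)

H_0 ≅ Z,  H_1 ≅ Z.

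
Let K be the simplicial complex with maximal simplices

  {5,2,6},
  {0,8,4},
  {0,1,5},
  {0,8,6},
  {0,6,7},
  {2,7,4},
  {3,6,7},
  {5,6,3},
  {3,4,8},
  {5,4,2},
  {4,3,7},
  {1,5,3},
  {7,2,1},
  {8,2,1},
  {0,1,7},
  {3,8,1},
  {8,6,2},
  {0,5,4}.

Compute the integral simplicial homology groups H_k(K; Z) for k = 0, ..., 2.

H_0 ≅ Z,  H_1 ≅ Z^2,  H_2 ≅ Z.

Take the total order 0 < 1 < 2 < 3 < 4 < 5 < 6 < 7 < 8 on the vertex set. Then K (dimension 2) consists of the simplices:

  0-simplices (9): [0], [1], [2], [3], [4], [5], [6], [7], [8]
  1-simplices (27): (27 of them)
  2-simplices (18): [0,1,5], [0,1,7], [0,4,5], [0,4,8], [0,6,7], [0,6,8], [1,2,7], [1,2,8], [1,3,5], [1,3,8], [2,4,5], [2,4,7], [2,5,6], [2,6,8], [3,4,7], [3,4,8], [3,5,6], [3,6,7]

so the chain groups are C_0 ≅ Z^9, C_1 ≅ Z^27, C_2 ≅ Z^18.

Boundary ∂_1: C_1 → C_0 is given by ∂[p,q] = [q] − [p].
The 9×27 boundary matrix has rank 8 and Smith normal form diag(1,1,1,1,1,1,1,1).

∂_2: C_2 → C_1 sends each 2-simplex [p,q,r] to [q,r] − [p,r] + [p,q]. For instance
  ∂[3,4,8] = [4,8] − [3,8] + [3,4],
  ∂[0,6,7] = [6,7] − [0,7] + [0,6].
The 27×18 boundary matrix has rank 17 and Smith normal form diag(1,1,1,1,1,1,1,1,1,1,1,1,1,1,1,1,1).

From H_k ≅ ker(∂_k) / im(∂_{k+1}) we obtain:

  H_0: rank C_0 − rank ∂_1 = 9 − 8 = 1, and the invariant factors of ∂_1 are all 1, so H_0 ≅ Z.
  H_1: rank ker ∂_1 − rank ∂_2 = (27 − 8) − 17 = 2, and the invariant factors of ∂_2 are all 1, so H_1 ≅ Z^2.
  H_2: rank ker ∂_2 − rank ∂_3 = (18 − 17) − 0 = 1, and there is no ∂_3, so H_2 ≅ Z.

(K is a triangulation of the torus T^2.)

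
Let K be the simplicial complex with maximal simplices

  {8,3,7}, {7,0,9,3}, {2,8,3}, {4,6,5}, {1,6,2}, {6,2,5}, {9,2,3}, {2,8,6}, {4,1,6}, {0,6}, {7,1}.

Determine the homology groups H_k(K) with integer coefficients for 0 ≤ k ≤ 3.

H_0 ≅ Z,  H_1 ≅ Z^2,  H_2 = 0,  H_3 = 0.

Fix the vertex order 0 < 1 < 2 < 3 < 4 < 5 < 6 < 7 < 8 < 9 and write every simplex with vertices in increasing order. Then dim K = 3 and the simplices of K are:

  0-simplices (10): [0], [1], [2], [3], [4], [5], [6], [7], [8], [9]
  1-simplices (22): [0,3], [0,6], [0,7], [0,9], [1,2], [1,4], [1,6], [1,7], [2,3], [2,5], [2,6], [2,8], [2,9], [3,7], [3,8], [3,9], [4,5], [4,6], [5,6], [6,8], [7,8], [7,9]
  2-simplices (12): [0,3,7], [0,3,9], [0,7,9], [1,2,6], [1,4,6], [2,3,8], [2,3,9], [2,5,6], [2,6,8], [3,7,8], [3,7,9], [4,5,6]
  3-simplices (1): [0,3,7,9]

Hence C_0 ≅ Z^10, C_1 ≅ Z^22, C_2 ≅ Z^12, C_3 ≅ Z^1.

Boundary ∂_1: C_1 → C_0 maps an edge to its endpoints' difference, ∂[p,q] = q − p. For instance
  ∂[1,7] = [7] − [1].
This gives a 10×22 integer matrix of rank 9; reducing to Smith normal form yields diagonal entries (1,1,1,1,1,1,1,1,1).

The boundary map ∂_2: C_2 → C_1 maps a triangle to the signed sum of its edges. For instance
  ∂[4,5,6] = [5,6] − [4,6] + [4,5],
  ∂[2,5,6] = [5,6] − [2,6] + [2,5].
The resulting 22×12 matrix has rank 11, and its Smith normal form has invariant factors (1,1,1,1,1,1,1,1,1,1,1).

∂_3: C_3 → C_2 sends each 3-simplex σ to the alternating sum Σ_i (−1)^i (σ with its i-th vertex removed). For instance
  ∂[0,3,7,9] = [3,7,9] − [0,7,9] + [0,3,9] − [0,3,7].
The resulting 12×1 matrix has rank 1, and its Smith normal form has invariant factors (1).

Now H_k = ker ∂_k / im ∂_{k+1}, so:

  H_0: rank C_0 − rank ∂_1 = 10 − 9 = 1, and the invariant factors of ∂_1 are all 1, so H_0 ≅ Z.
  H_1: rank ker ∂_1 − rank ∂_2 = (22 − 9) − 11 = 2, and the invariant factors of ∂_2 are all 1, so H_1 ≅ Z^2.
  H_2: rank ker ∂_2 − rank ∂_3 = (12 − 11) − 1 = 0, and the invariant factors of ∂_3 are all 1, so H_2 ≅ 0.
  H_3: rank ker ∂_3 − rank ∂_4 = (1 − 1) − 0 = 0, and there is no ∂_4, so H_3 ≅ 0.

As a check, the Euler characteristic is 10 − 22 + 12 − 1 = -1, which agrees with 1 − 2 + 0 − 0 = -1.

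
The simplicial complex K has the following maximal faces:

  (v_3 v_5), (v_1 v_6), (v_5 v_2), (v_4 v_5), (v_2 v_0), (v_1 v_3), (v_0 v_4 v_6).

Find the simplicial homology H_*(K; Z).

H_0 = Z,  H_1 = Z^2,  H_2 = 0.

We work with the vertex ordering v_0 < v_1 < v_2 < v_3 < v_4 < v_5 < v_6. The simplices of K, each written with vertices in increasing order, are:

  0-simplices (7): [v_0], [v_1], [v_2], [v_3], [v_4], [v_5], [v_6]
  1-simplices (9): [v_0,v_2], [v_0,v_4], [v_0,v_6], [v_1,v_3], [v_1,v_6], [v_2,v_5], [v_3,v_5], [v_4,v_5], [v_4,v_6]
  2-simplices (1): [v_0,v_4,v_6]

so the chain groups are C_0 ≅ Z^7, C_1 ≅ Z^9, C_2 ≅ Z^1.

The boundary map ∂_1: C_1 → C_0 is given by ∂[p,q] = [q] − [p]. For instance
  ∂[v_0,v_2] = [v_2] − [v_0].
The 7×9 boundary matrix has rank 6 and Smith normal form diag(1,1,1,1,1,1).

∂_2: C_2 → C_1 sends each 2-simplex [p,q,r] to [q,r] − [p,r] + [p,q]. For instance
  ∂[v_0,v_4,v_6] = [v_4,v_6] − [v_0,v_6] + [v_0,v_4].
This gives a 9×1 integer matrix of rank 1; reducing to Smith normal form yields diagonal entries (1).

Reading off H_k = ker ∂_k / im ∂_{k+1}:

  H_0: rank C_0 − rank ∂_1 = 7 − 6 = 1, and the invariant factors of ∂_1 are all 1, so H_0 ≅ Z.
  H_1: rank ker ∂_1 − rank ∂_2 = (9 − 6) − 1 = 2, and the invariant factors of ∂_2 are all 1, so H_1 ≅ Z^2.
  H_2: rank ker ∂_2 − rank ∂_3 = (1 − 1) − 0 = 0, and there is no ∂_3, so H_2 ≅ 0.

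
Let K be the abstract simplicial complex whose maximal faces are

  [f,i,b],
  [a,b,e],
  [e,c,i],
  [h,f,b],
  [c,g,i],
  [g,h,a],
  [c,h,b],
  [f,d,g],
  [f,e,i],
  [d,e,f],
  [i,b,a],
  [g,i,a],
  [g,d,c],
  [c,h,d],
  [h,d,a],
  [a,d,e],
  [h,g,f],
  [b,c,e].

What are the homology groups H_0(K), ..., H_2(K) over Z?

H_0 ≅ Z,  H_1 ≅ Z × Z/2,  H_2 = 0.

K has 9 vertices, 27 edges, 18 triangles.
rank ∂_0 = 0, rank ∂_1 = 8 ⇒ b_0 = 9 − 0 − 8 = 1; all invariant factors of ∂_1 are 1 so no torsion. So H_0 = Z.
rank ∂_1 = 8, rank ∂_2 = 18 ⇒ b_1 = 27 − 8 − 18 = 1; ∂_2 has invariant factor(s) [2] giving torsion. So H_1 = Z × Z/2.
rank ∂_2 = 18, rank ∂_3 = 0 ⇒ b_2 = 18 − 18 − 0 = 0. So H_2 = 0.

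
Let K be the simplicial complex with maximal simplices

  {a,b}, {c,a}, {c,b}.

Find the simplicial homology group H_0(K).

Take the total order a < b < c on the vertex set. Then K (dimension 1) consists of the simplices:

  0-simplices (3): a, b, c
  1-simplices (3): ab, ac, bc

giving chain groups C_0 ≅ Z^3, C_1 ≅ Z^3.

The boundary map ∂_1: C_1 → C_0 is given by ∂[p,q] = [q] − [p]. For instance
  ∂bc = c − b.
As a 3×3 matrix over Z this has rank 2, with invariant factors (1,1).

Now H_k = ker ∂_k / im ∂_{k+1}, so:

  H_0: rank C_0 − rank ∂_1 = 3 − 2 = 1, and the invariant factors of ∂_1 are all 1, so H_0 = Z.

(K is a triangulation of the circle S^1.)

H_0 ≅ Z.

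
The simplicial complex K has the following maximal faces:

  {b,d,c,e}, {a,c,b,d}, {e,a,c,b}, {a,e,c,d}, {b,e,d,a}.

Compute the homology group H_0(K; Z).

Take the total order a < b < c < d < e on the vertex set. Then K (dimension 3) consists of the simplices:

  0-simplices (5): a, b, c, d, e
  1-simplices (10): ab, ac, ad, ae, bc, bd, be, cd, ce, de
  2-simplices (10): abc, abd, abe, acd, ace, ade, bcd, bce, bde, cde
  3-simplices (5): abcd, abce, abde, acde, bcde

giving chain groups C_0 ≅ Z^5, C_1 ≅ Z^10, C_2 ≅ Z^10, C_3 ≅ Z^5.

∂_1: C_1 → C_0 maps an edge to its endpoints' difference, ∂[p,q] = q − p. For instance
  ∂bd = d − b.
This gives a 5×10 integer matrix of rank 4; reducing to Smith normal form yields diagonal entries (1,1,1,1).

The boundary map ∂_2: C_2 → C_1 sends each 2-simplex [p,q,r] to [q,r] − [p,r] + [p,q]. For instance
  ∂ace = ce − ae + ac,
  ∂abe = be − ae + ab.
As a 10×10 matrix over Z this has rank 6, with invariant factors (1,1,1,1,1,1).

The boundary map ∂_3: C_3 → C_2 sends each 3-simplex σ to the alternating sum Σ_i (−1)^i (σ with its i-th vertex removed). For instance
  ∂abce = bce − ace + abe − abc,
  ∂acde = cde − ade + ace − acd.
This gives a 10×5 integer matrix of rank 4; reducing to Smith normal form yields diagonal entries (1,1,1,1).

From H_k ≅ ker(∂_k) / im(∂_{k+1}) we obtain:

  H_0: rank C_0 − rank ∂_1 = 5 − 4 = 1, and the invariant factors of ∂_1 are all 1, so H_0 = Z.

H_0 ≅ Z.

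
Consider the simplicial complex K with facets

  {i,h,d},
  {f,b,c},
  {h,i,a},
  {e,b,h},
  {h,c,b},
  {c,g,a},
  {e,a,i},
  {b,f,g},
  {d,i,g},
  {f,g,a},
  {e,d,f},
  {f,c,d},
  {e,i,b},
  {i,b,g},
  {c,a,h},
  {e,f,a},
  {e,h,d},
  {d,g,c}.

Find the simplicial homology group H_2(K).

Order the vertices as a < b < c < d < e < f < g < h < i. Listing each simplex with vertices in this order, K has dimension 2 with simplices:

  0-simplices (9): a, b, c, d, e, f, g, h, i
  1-simplices (27): ac, ae, af, ag, ah, ai, bc, be, bf, bg, bh, bi, cd, cf, cg, ch, de, df, dg, dh, di, ef, eh, ei, fg, gi, hi
  2-simplices (18): acg, ach, aef, aei, afg, ahi, bcf, bch, beh, bei, bfg, bgi, cdf, cdg, def, deh, dgi, dhi

Hence C_0 ≅ Z^9, C_1 ≅ Z^27, C_2 ≅ Z^18.

The boundary map ∂_1: C_1 → C_0 sends each edge [p,q] (with p < q) to q − p. For instance
  ∂bg = g − b.
The 9×27 boundary matrix has rank 8 and Smith normal form diag(1,1,1,1,1,1,1,1).

∂_2: C_2 → C_1 sends each 2-simplex [p,q,r] to [q,r] − [p,r] + [p,q]. For instance
  ∂bch = ch − bh + bc,
  ∂bfg = fg − bg + bf.
This gives a 27×18 integer matrix of rank 18; reducing to Smith normal form yields diagonal entries (1,1,1,1,1,1,1,1,1,1,1,1,1,1,1,1,1,2).

Now H_k = ker ∂_k / im ∂_{k+1}, so:

  H_2: rank ker ∂_2 − rank ∂_3 = (18 − 18) − 0 = 0, and there is no ∂_3, so H_2 = 0.

H_2 ≅ 0.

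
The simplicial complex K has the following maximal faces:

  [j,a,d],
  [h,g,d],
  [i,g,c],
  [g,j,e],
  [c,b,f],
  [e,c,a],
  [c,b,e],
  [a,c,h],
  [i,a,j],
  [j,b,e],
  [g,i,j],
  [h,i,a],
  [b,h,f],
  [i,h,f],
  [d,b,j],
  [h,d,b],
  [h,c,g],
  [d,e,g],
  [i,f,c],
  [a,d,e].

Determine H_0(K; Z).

Order the vertices as a < b < c < d < e < f < g < h < i < j. Listing each simplex with vertices in this order, K has dimension 2 with simplices:

  0-simplices (10): a, b, c, d, e, f, g, h, i, j
  1-simplices (30): ac, ad, ae, ah, ai, aj, bc, bd, be, bf, bh, bj, ce, cf, cg, ch, ci, de, dg, dh, dj, eg, ej, fh, fi, gh, gi, gj, hi, ij
  2-simplices (20): ace, ach, ade, adj, ahi, aij, bce, bcf, bdh, bdj, bej, bfh, cfi, cgh, cgi, deg, dgh, egj, fhi, gij

so the chain groups are C_0 ≅ Z^10, C_1 ≅ Z^30, C_2 ≅ Z^20.

The boundary map ∂_1: C_1 → C_0 is given by ∂[p,q] = [q] − [p].
The resulting 10×30 matrix has rank 9, and its Smith normal form has invariant factors (1,1,1,1,1,1,1,1,1).

Boundary ∂_2: C_2 → C_1 maps a triangle to the signed sum of its edges. For instance
  ∂cfi = fi − ci + cf,
  ∂adj = dj − aj + ad.
The resulting 30×20 matrix has rank 20, and its Smith normal form has invariant factors (1,1,1,1,1,1,1,1,1,1,1,1,1,1,1,1,1,1,1,2).

Reading off H_k = ker ∂_k / im ∂_{k+1}:

  H_0: rank C_0 − rank ∂_1 = 10 − 9 = 1, and the invariant factors of ∂_1 are all 1, so H_0 ≅ Z.

H_0 ≅ Z.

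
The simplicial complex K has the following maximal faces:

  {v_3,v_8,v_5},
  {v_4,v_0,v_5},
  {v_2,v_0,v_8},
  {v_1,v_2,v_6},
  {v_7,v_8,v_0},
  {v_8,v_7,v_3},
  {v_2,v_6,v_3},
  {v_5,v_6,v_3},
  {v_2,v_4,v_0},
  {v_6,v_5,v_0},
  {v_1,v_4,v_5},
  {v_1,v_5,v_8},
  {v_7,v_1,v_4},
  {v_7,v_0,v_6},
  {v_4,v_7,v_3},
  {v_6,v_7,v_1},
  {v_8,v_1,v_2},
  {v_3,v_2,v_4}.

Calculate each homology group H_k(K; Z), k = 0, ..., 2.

H_0 ≅ Z,  H_1 ≅ Z^2,  H_2 ≅ Z.

Order the vertices as v_0 < v_1 < v_2 < v_3 < v_4 < v_5 < v_6 < v_7 < v_8. Listing each simplex with vertices in this order, K has dimension 2 with simplices:

  0-simplices (9): [v_0], [v_1], [v_2], [v_3], [v_4], [v_5], [v_6], [v_7], [v_8]
  1-simplices (27): (27 of them)
  2-simplices (18): (18 of them)

Hence C_0 ≅ Z^9, C_1 ≅ Z^27, C_2 ≅ Z^18.

∂_1: C_1 → C_0 sends each edge [p,q] (with p < q) to q − p. For instance
  ∂[v_3,v_4] = [v_4] − [v_3].
As a 9×27 matrix over Z this has rank 8, with invariant factors (1,1,1,1,1,1,1,1).

Boundary ∂_2: C_2 → C_1 acts by ∂[p,q,r] = [q,r] − [p,r] + [p,q]. For instance
  ∂[v_1,v_6,v_7] = [v_6,v_7] − [v_1,v_7] + [v_1,v_6],
  ∂[v_1,v_4,v_5] = [v_4,v_5] − [v_1,v_5] + [v_1,v_4].
The 27×18 boundary matrix has rank 17 and Smith normal form diag(1,1,1,1,1,1,1,1,1,1,1,1,1,1,1,1,1).

From H_k ≅ ker(∂_k) / im(∂_{k+1}) we obtain:

  H_0: rank C_0 − rank ∂_1 = 9 − 8 = 1, and the invariant factors of ∂_1 are all 1, so H_0 ≅ Z.
  H_1: rank ker ∂_1 − rank ∂_2 = (27 − 8) − 17 = 2, and the invariant factors of ∂_2 are all 1, so H_1 ≅ Z^2.
  H_2: rank ker ∂_2 − rank ∂_3 = (18 − 17) − 0 = 1, and there is no ∂_3, so H_2 ≅ Z.

As a check, the Euler characteristic is 9 − 27 + 18 = 0, which agrees with 1 − 2 + 1 = 0.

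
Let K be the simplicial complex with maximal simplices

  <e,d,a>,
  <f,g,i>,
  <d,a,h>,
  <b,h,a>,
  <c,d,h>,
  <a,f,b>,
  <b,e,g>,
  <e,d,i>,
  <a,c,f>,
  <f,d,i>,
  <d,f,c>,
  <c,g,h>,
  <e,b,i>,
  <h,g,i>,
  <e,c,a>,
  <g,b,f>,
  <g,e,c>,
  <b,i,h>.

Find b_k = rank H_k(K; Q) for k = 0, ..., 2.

Order the vertices as a < b < c < d < e < f < g < h < i. Listing each simplex with vertices in this order, K has dimension 2 with simplices:

  0-simplices (9): a, b, c, d, e, f, g, h, i
  1-simplices (27): ab, ac, ad, ae, af, ah, be, bf, bg, bh, bi, cd, ce, cf, cg, ch, de, df, dh, di, eg, ei, fg, fi, gh, gi, hi
  2-simplices (18): abf, abh, ace, acf, ade, adh, beg, bei, bfg, bhi, cdf, cdh, ceg, cgh, dei, dfi, fgi, ghi

Hence C_0 ≅ Z^9, C_1 ≅ Z^27, C_2 ≅ Z^18.

∂_1: C_1 → C_0 is given by ∂[p,q] = [q] − [p]. For instance
  ∂cf = f − c.
The resulting 9×27 matrix has rank 8, and its Smith normal form has invariant factors (1,1,1,1,1,1,1,1).

∂_2: C_2 → C_1 sends each 2-simplex [p,q,r] to [q,r] − [p,r] + [p,q]. For instance
  ∂cgh = gh − ch + cg,
  ∂ade = de − ae + ad.
The resulting 27×18 matrix has rank 18, and its Smith normal form has invariant factors (1,1,1,1,1,1,1,1,1,1,1,1,1,1,1,1,1,2).

Now H_k = ker ∂_k / im ∂_{k+1}, so:

  H_0: rank C_0 − rank ∂_1 = 9 − 8 = 1, and the invariant factors of ∂_1 are all 1, so H_0 = Z.
  H_1: rank ker ∂_1 − rank ∂_2 = (27 − 8) − 18 = 1, and ∂_2 has invariant factor 2 > 1, so H_1 = Z ⊕ Z_2.
  H_2: rank ker ∂_2 − rank ∂_3 = (18 − 18) − 0 = 0, and there is no ∂_3, so H_2 = 0.

(K is a triangulation of the Klein bottle.)

Hence the Betti numbers are b_0 = 1, b_1 = 1, b_2 = 0.

b_0 = 1, b_1 = 1, b_2 = 0.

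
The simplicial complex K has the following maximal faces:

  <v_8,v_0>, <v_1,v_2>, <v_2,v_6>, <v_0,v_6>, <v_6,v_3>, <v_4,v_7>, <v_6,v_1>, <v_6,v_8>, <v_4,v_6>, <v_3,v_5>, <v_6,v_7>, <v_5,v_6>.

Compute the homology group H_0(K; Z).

H_0 = Z.

K has 9 vertices, 12 edges.
rank ∂_0 = 0, rank ∂_1 = 8 ⇒ b_0 = 9 − 0 − 8 = 1; all invariant factors of ∂_1 are 1 so no torsion. So H_0 ≅ Z.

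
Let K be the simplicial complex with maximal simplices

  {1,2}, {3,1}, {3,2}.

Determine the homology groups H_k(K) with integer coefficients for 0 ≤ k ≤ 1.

K has 3 vertices, 3 edges.
rank ∂_0 = 0, rank ∂_1 = 2 ⇒ b_0 = 3 − 0 − 2 = 1; all invariant factors of ∂_1 are 1 so no torsion. So H_0 ≅ Z.
rank ∂_1 = 2, rank ∂_2 = 0 ⇒ b_1 = 3 − 2 − 0 = 1. So H_1 ≅ Z.

H_0 ≅ Z,  H_1 ≅ Z.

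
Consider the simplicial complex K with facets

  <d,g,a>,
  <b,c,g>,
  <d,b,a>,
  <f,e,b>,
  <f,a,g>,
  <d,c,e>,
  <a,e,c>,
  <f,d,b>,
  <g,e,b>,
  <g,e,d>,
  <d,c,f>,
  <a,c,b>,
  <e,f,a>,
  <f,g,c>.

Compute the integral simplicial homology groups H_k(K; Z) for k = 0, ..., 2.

Order the vertices as a < b < c < d < e < f < g. Listing each simplex with vertices in this order, K has dimension 2 with simplices:

  0-simplices (7): a, b, c, d, e, f, g
  1-simplices (21): ab, ac, ad, ae, af, ag, bc, bd, be, bf, bg, cd, ce, cf, cg, de, df, dg, ef, eg, fg
  2-simplices (14): abc, abd, ace, adg, aef, afg, bcg, bdf, bef, beg, cde, cdf, cfg, deg

giving chain groups C_0 ≅ Z^7, C_1 ≅ Z^21, C_2 ≅ Z^14.

The boundary map ∂_1: C_1 → C_0 sends each edge [p,q] (with p < q) to q − p. For instance
  ∂ef = f − e.
As a 7×21 matrix over Z this has rank 6, with invariant factors (1,1,1,1,1,1).

The boundary map ∂_2: C_2 → C_1 acts by ∂[p,q,r] = [q,r] − [p,r] + [p,q]. For instance
  ∂bdf = df − bf + bd,
  ∂bcg = cg − bg + bc.
The resulting 21×14 matrix has rank 13, and its Smith normal form has invariant factors (1,1,1,1,1,1,1,1,1,1,1,1,1).

Now H_k = ker ∂_k / im ∂_{k+1}, so:

  H_0: rank C_0 − rank ∂_1 = 7 − 6 = 1, and the invariant factors of ∂_1 are all 1, so H_0 ≅ Z.
  H_1: rank ker ∂_1 − rank ∂_2 = (21 − 6) − 13 = 2, and the invariant factors of ∂_2 are all 1, so H_1 ≅ Z^2.
  H_2: rank ker ∂_2 − rank ∂_3 = (14 − 13) − 0 = 1, and there is no ∂_3, so H_2 ≅ Z.

H_0 = Z,  H_1 = Z^2,  H_2 = Z.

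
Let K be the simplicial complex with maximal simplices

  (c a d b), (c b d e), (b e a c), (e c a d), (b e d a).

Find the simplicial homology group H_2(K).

Fix the vertex order a < b < c < d < e and write every simplex with vertices in increasing order. Then dim K = 3 and the simplices of K are:

  0-simplices (5): a, b, c, d, e
  1-simplices (10): ab, ac, ad, ae, bc, bd, be, cd, ce, de
  2-simplices (10): abc, abd, abe, acd, ace, ade, bcd, bce, bde, cde
  3-simplices (5): abcd, abce, abde, acde, bcde

Hence C_0 ≅ Z^5, C_1 ≅ Z^10, C_2 ≅ Z^10, C_3 ≅ Z^5.

The boundary map ∂_1: C_1 → C_0 maps an edge to its endpoints' difference, ∂[p,q] = q − p. For instance
  ∂be = e − b.
As a 5×10 matrix over Z this has rank 4, with invariant factors (1,1,1,1).

The boundary map ∂_2: C_2 → C_1 acts by ∂[p,q,r] = [q,r] − [p,r] + [p,q]. For instance
  ∂bde = de − be + bd,
  ∂cde = de − ce + cd.
The resulting 10×10 matrix has rank 6, and its Smith normal form has invariant factors (1,1,1,1,1,1).

Boundary ∂_3: C_3 → C_2 sends each 3-simplex σ to the alternating sum Σ_i (−1)^i (σ with its i-th vertex removed). For instance
  ∂abde = bde − ade + abe − abd,
  ∂bcde = cde − bde + bce − bcd.
As a 10×5 matrix over Z this has rank 4, with invariant factors (1,1,1,1).

Reading off H_k = ker ∂_k / im ∂_{k+1}:

  H_2: rank ker ∂_2 − rank ∂_3 = (10 − 6) − 4 = 0, and the invariant factors of ∂_3 are all 1, so H_2 = 0.

H_2 = 0.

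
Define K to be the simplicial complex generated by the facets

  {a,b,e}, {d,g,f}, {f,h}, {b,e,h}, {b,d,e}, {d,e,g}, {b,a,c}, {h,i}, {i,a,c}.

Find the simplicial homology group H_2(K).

Take the total order a < b < c < d < e < f < g < h < i on the vertex set. Then K (dimension 2) consists of the simplices:

  0-simplices (9): a, b, c, d, e, f, g, h, i
  1-simplices (17): ab, ac, ae, ai, bc, bd, be, bh, ci, de, df, dg, eg, eh, fg, fh, hi
  2-simplices (7): abc, abe, aci, bde, beh, deg, dfg

Hence C_0 ≅ Z^9, C_1 ≅ Z^17, C_2 ≅ Z^7.

Boundary ∂_1: C_1 → C_0 maps an edge to its endpoints' difference, ∂[p,q] = q − p.
The resulting 9×17 matrix has rank 8, and its Smith normal form has invariant factors (1,1,1,1,1,1,1,1).

The boundary map ∂_2: C_2 → C_1 sends each 2-simplex [p,q,r] to [q,r] − [p,r] + [p,q]. For instance
  ∂deg = eg − dg + de,
  ∂beh = eh − bh + be.
The resulting 17×7 matrix has rank 7, and its Smith normal form has invariant factors (1,1,1,1,1,1,1).

From H_k ≅ ker(∂_k) / im(∂_{k+1}) we obtain:

  H_2: rank ker ∂_2 − rank ∂_3 = (7 − 7) − 0 = 0, and there is no ∂_3, so H_2 ≅ 0.

H_2 ≅ 0.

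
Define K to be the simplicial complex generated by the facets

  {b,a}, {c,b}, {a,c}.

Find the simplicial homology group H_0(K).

H_0 ≅ Z.

We work with the vertex ordering a < b < c. The simplices of K, each written with vertices in increasing order, are:

  0-simplices (3): a, b, c
  1-simplices (3): ab, ac, bc

so the chain groups are C_0 ≅ Z^3, C_1 ≅ Z^3.

Boundary ∂_1: C_1 → C_0 sends each edge [p,q] (with p < q) to q − p. For instance
  ∂ac = c − a.
This gives a 3×3 integer matrix of rank 2; reducing to Smith normal form yields diagonal entries (1,1).

Computing H_k = (kernel of ∂_k) / (image of ∂_{k+1}):

  H_0: rank C_0 − rank ∂_1 = 3 − 2 = 1, and the invariant factors of ∂_1 are all 1, so H_0 = Z.

(K is a triangulation of the circle S^1.)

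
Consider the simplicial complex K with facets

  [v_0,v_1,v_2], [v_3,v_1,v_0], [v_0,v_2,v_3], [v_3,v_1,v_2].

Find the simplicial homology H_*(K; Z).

We work with the vertex ordering v_0 < v_1 < v_2 < v_3. The simplices of K, each written with vertices in increasing order, are:

  0-simplices (4): [v_0], [v_1], [v_2], [v_3]
  1-simplices (6): [v_0,v_1], [v_0,v_2], [v_0,v_3], [v_1,v_2], [v_1,v_3], [v_2,v_3]
  2-simplices (4): [v_0,v_1,v_2], [v_0,v_1,v_3], [v_0,v_2,v_3], [v_1,v_2,v_3]

Hence C_0 ≅ Z^4, C_1 ≅ Z^6, C_2 ≅ Z^4.

The boundary map ∂_1: C_1 → C_0 is given by ∂[p,q] = [q] − [p]. For instance
  ∂[v_2,v_3] = [v_3] − [v_2].
As a 4×6 matrix over Z this has rank 3, with invariant factors (1,1,1).

The boundary map ∂_2: C_2 → C_1 acts by ∂[p,q,r] = [q,r] − [p,r] + [p,q]. For instance
  ∂[v_0,v_1,v_3] = [v_1,v_3] − [v_0,v_3] + [v_0,v_1],
  ∂[v_1,v_2,v_3] = [v_2,v_3] − [v_1,v_3] + [v_1,v_2].
The resulting 6×4 matrix has rank 3, and its Smith normal form has invariant factors (1,1,1).

Computing H_k = (kernel of ∂_k) / (image of ∂_{k+1}):

  H_0: rank C_0 − rank ∂_1 = 4 − 3 = 1, and the invariant factors of ∂_1 are all 1, so H_0 = Z.
  H_1: rank ker ∂_1 − rank ∂_2 = (6 − 3) − 3 = 0, and the invariant factors of ∂_2 are all 1, so H_1 = 0.
  H_2: rank ker ∂_2 − rank ∂_3 = (4 − 3) − 0 = 1, and there is no ∂_3, so H_2 = Z.

H_0 = Z,  H_1 = 0,  H_2 = Z.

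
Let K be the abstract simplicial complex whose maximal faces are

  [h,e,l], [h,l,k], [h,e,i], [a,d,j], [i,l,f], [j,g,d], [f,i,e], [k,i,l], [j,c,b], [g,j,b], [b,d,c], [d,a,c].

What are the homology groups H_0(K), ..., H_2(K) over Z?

Order the vertices as a < b < c < d < e < f < g < h < i < j < k < l. Listing each simplex with vertices in this order, K has dimension 2 with simplices:

  0-simplices (12): a, b, c, d, e, f, g, h, i, j, k, l
  1-simplices (24): ac, ad, aj, bc, bd, bg, bj, cd, cj, dg, dj, ef, eh, ei, el, fi, fl, gj, hi, hk, hl, ik, il, kl
  2-simplices (12): acd, adj, bcd, bcj, bgj, dgj, efi, ehi, ehl, fil, hkl, ikl

so the chain groups are C_0 ≅ Z^12, C_1 ≅ Z^24, C_2 ≅ Z^12.

∂_1: C_1 → C_0 is given by ∂[p,q] = [q] − [p].
The 12×24 boundary matrix has rank 10 and Smith normal form diag(1,1,1,1,1,1,1,1,1,1).

Boundary ∂_2: C_2 → C_1 acts by ∂[p,q,r] = [q,r] − [p,r] + [p,q]. For instance
  ∂adj = dj − aj + ad,
  ∂acd = cd − ad + ac.
The 24×12 boundary matrix has rank 12 and Smith normal form diag(1,1,1,1,1,1,1,1,1,1,1,1).

From H_k ≅ ker(∂_k) / im(∂_{k+1}) we obtain:

  H_0: rank C_0 − rank ∂_1 = 12 − 10 = 2, and the invariant factors of ∂_1 are all 1, so H_0 = Z^2.
  H_1: rank ker ∂_1 − rank ∂_2 = (24 − 10) − 12 = 2, and the invariant factors of ∂_2 are all 1, so H_1 = Z^2.
  H_2: rank ker ∂_2 − rank ∂_3 = (12 − 12) − 0 = 0, and there is no ∂_3, so H_2 = 0.

(K is a triangulation of the disjoint union of the cylinder S^1 x I and the cylinder S^1 x I.)

H_0 = Z^2,  H_1 = Z^2,  H_2 = 0.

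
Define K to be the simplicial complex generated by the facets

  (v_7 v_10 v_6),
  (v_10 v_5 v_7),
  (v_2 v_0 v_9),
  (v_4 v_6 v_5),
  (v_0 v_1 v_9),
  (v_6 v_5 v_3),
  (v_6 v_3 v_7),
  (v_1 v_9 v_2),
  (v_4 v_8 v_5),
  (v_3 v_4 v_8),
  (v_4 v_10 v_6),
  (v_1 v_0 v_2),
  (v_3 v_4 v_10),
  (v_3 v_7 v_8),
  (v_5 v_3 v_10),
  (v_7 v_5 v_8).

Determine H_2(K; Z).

Order the vertices as v_0 < v_1 < v_2 < v_3 < v_4 < v_5 < v_6 < v_7 < v_8 < v_9 < v_10. Listing each simplex with vertices in this order, K has dimension 2 with simplices:

  0-simplices (11): [v_0], [v_1], [v_2], [v_3], [v_4], [v_5], [v_6], [v_7], [v_8], [v_9], [v_10]
  1-simplices (24): (24 of them)
  2-simplices (16): (16 of them)

Hence C_0 ≅ Z^11, C_1 ≅ Z^24, C_2 ≅ Z^16.

∂_1: C_1 → C_0 is given by ∂[p,q] = [q] − [p].
As a 11×24 matrix over Z this has rank 9, with invariant factors (1,1,1,1,1,1,1,1,1).

∂_2: C_2 → C_1 maps a triangle to the signed sum of its edges. For instance
  ∂[v_5,v_7,v_8] = [v_7,v_8] − [v_5,v_8] + [v_5,v_7],
  ∂[v_3,v_7,v_8] = [v_7,v_8] − [v_3,v_8] + [v_3,v_7].
The resulting 24×16 matrix has rank 15, and its Smith normal form has invariant factors (1,1,1,1,1,1,1,1,1,1,1,1,1,1,2).

Computing H_k = (kernel of ∂_k) / (image of ∂_{k+1}):

  H_2: rank ker ∂_2 − rank ∂_3 = (16 − 15) − 0 = 1, and there is no ∂_3, so H_2 = Z.

H_2 ≅ Z.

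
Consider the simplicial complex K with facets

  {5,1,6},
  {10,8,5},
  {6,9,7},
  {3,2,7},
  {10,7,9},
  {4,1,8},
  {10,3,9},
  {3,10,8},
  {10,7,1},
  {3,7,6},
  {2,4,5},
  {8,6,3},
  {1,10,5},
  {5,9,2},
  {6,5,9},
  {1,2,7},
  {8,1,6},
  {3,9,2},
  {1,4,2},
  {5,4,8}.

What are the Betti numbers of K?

We work with the vertex ordering 1 < 2 < 3 < 4 < 5 < 6 < 7 < 8 < 9 < 10. The simplices of K, each written with vertices in increasing order, are:

  0-simplices (10): [1], [2], [3], [4], [5], [6], [7], [8], [9], [10]
  1-simplices (30): (30 of them)
  2-simplices (20): (20 of them)

so the chain groups are C_0 ≅ Z^10, C_1 ≅ Z^30, C_2 ≅ Z^20.

The boundary map ∂_1: C_1 → C_0 is given by ∂[p,q] = [q] − [p].
This gives a 10×30 integer matrix of rank 9; reducing to Smith normal form yields diagonal entries (1,1,1,1,1,1,1,1,1).

The boundary map ∂_2: C_2 → C_1 sends each 2-simplex [p,q,r] to [q,r] − [p,r] + [p,q]. For instance
  ∂[5,8,10] = [8,10] − [5,10] + [5,8],
  ∂[1,2,7] = [2,7] − [1,7] + [1,2].
As a 30×20 matrix over Z this has rank 20, with invariant factors (1,1,1,1,1,1,1,1,1,1,1,1,1,1,1,1,1,1,1,2).

Reading off H_k = ker ∂_k / im ∂_{k+1}:

  H_0: rank C_0 − rank ∂_1 = 10 − 9 = 1, and the invariant factors of ∂_1 are all 1, so H_0 ≅ Z.
  H_1: rank ker ∂_1 − rank ∂_2 = (30 − 9) − 20 = 1, and ∂_2 has invariant factor 2 > 1, so H_1 ≅ Z ⊕ Z/2Z.
  H_2: rank ker ∂_2 − rank ∂_3 = (20 − 20) − 0 = 0, and there is no ∂_3, so H_2 ≅ 0.

(K is a triangulation of the Klein bottle.)

Hence the Betti numbers are b_0 = 1, b_1 = 1, b_2 = 0.

b_0 = 1, b_1 = 1, b_2 = 0.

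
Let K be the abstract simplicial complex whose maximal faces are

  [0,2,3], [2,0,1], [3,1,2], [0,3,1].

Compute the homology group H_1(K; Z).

We work with the vertex ordering 0 < 1 < 2 < 3. The simplices of K, each written with vertices in increasing order, are:

  0-simplices (4): [0], [1], [2], [3]
  1-simplices (6): [0,1], [0,2], [0,3], [1,2], [1,3], [2,3]
  2-simplices (4): [0,1,2], [0,1,3], [0,2,3], [1,2,3]

giving chain groups C_0 ≅ Z^4, C_1 ≅ Z^6, C_2 ≅ Z^4.

The boundary map ∂_1: C_1 → C_0 sends each edge [p,q] (with p < q) to q − p. For instance
  ∂[0,1] = [1] − [0].
This gives a 4×6 integer matrix of rank 3; reducing to Smith normal form yields diagonal entries (1,1,1).

∂_2: C_2 → C_1 sends each 2-simplex [p,q,r] to [q,r] − [p,r] + [p,q]. For instance
  ∂[0,1,3] = [1,3] − [0,3] + [0,1],
  ∂[1,2,3] = [2,3] − [1,3] + [1,2].
The 6×4 boundary matrix has rank 3 and Smith normal form diag(1,1,1).

Now H_k = ker ∂_k / im ∂_{k+1}, so:

  H_1: rank ker ∂_1 − rank ∂_2 = (6 − 3) − 3 = 0, and the invariant factors of ∂_2 are all 1, so H_1 ≅ 0.

(K is a triangulation of the 2-sphere S^2.)

H_1 = 0.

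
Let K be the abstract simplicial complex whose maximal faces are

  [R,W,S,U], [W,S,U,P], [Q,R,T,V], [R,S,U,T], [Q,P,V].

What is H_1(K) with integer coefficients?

H_1 = Z.

Fix the vertex order P < Q < R < S < T < U < V < W and write every simplex with vertices in increasing order. Then dim K = 3 and the simplices of K are:

  0-simplices (8): P, Q, R, S, T, U, V, W
  1-simplices (19): PQ, PS, PU, PV, PW, QR, QT, QV, RS, RT, RU, RV, RW, ST, SU, SW, TU, TV, UW
  2-simplices (15): PQV, PSU, PSW, PUW, QRT, QRV, QTV, RST, RSU, RSW, RTU, RTV, RUW, STU, SUW
  3-simplices (4): PSUW, QRTV, RSTU, RSUW

so the chain groups are C_0 ≅ Z^8, C_1 ≅ Z^19, C_2 ≅ Z^15, C_3 ≅ Z^4.

The boundary map ∂_1: C_1 → C_0 maps an edge to its endpoints' difference, ∂[p,q] = q − p.
As a 8×19 matrix over Z this has rank 7, with invariant factors (1,1,1,1,1,1,1).

Boundary ∂_2: C_2 → C_1 maps a triangle to the signed sum of its edges. For instance
  ∂RSU = SU − RU + RS,
  ∂STU = TU − SU + ST.
This gives a 19×15 integer matrix of rank 11; reducing to Smith normal form yields diagonal entries (1,1,1,1,1,1,1,1,1,1,1).

Boundary ∂_3: C_3 → C_2 sends each 3-simplex σ to the alternating sum Σ_i (−1)^i (σ with its i-th vertex removed). For instance
  ∂RSUW = SUW − RUW + RSW − RSU,
  ∂PSUW = SUW − PUW + PSW − PSU.
The resulting 15×4 matrix has rank 4, and its Smith normal form has invariant factors (1,1,1,1).

Reading off H_k = ker ∂_k / im ∂_{k+1}:

  H_1: rank ker ∂_1 − rank ∂_2 = (19 − 7) − 11 = 1, and the invariant factors of ∂_2 are all 1, so H_1 = Z.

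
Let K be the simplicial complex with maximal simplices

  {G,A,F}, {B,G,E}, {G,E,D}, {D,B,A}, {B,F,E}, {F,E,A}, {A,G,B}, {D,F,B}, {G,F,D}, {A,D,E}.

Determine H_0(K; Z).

H_0 = Z.

Take the total order A < B < D < E < F < G on the vertex set. Then K (dimension 2) consists of the simplices:

  0-simplices (6): A, B, D, E, F, G
  1-simplices (15): AB, AD, AE, AF, AG, BD, BE, BF, BG, DE, DF, DG, EF, EG, FG
  2-simplices (10): ABD, ABG, ADE, AEF, AFG, BDF, BEF, BEG, DEG, DFG

so the chain groups are C_0 ≅ Z^6, C_1 ≅ Z^15, C_2 ≅ Z^10.

Boundary ∂_1: C_1 → C_0 is given by ∂[p,q] = [q] − [p].
The 6×15 boundary matrix has rank 5 and Smith normal form diag(1,1,1,1,1).

The boundary map ∂_2: C_2 → C_1 sends each 2-simplex [p,q,r] to [q,r] − [p,r] + [p,q]. For instance
  ∂ADE = DE − AE + AD,
  ∂ABG = BG − AG + AB.
This gives a 15×10 integer matrix of rank 10; reducing to Smith normal form yields diagonal entries (1,1,1,1,1,1,1,1,1,2).

Reading off H_k = ker ∂_k / im ∂_{k+1}:

  H_0: rank C_0 − rank ∂_1 = 6 − 5 = 1, and the invariant factors of ∂_1 are all 1, so H_0 ≅ Z.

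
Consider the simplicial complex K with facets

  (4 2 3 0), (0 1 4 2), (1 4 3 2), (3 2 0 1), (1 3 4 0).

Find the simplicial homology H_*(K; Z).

H_0 ≅ Z,  H_1 = 0,  H_2 = 0,  H_3 ≅ Z.

Fix the vertex order 0 < 1 < 2 < 3 < 4 and write every simplex with vertices in increasing order. Then dim K = 3 and the simplices of K are:

  0-simplices (5): [0], [1], [2], [3], [4]
  1-simplices (10): [0,1], [0,2], [0,3], [0,4], [1,2], [1,3], [1,4], [2,3], [2,4], [3,4]
  2-simplices (10): [0,1,2], [0,1,3], [0,1,4], [0,2,3], [0,2,4], [0,3,4], [1,2,3], [1,2,4], [1,3,4], [2,3,4]
  3-simplices (5): [0,1,2,3], [0,1,2,4], [0,1,3,4], [0,2,3,4], [1,2,3,4]

giving chain groups C_0 ≅ Z^5, C_1 ≅ Z^10, C_2 ≅ Z^10, C_3 ≅ Z^5.

∂_1: C_1 → C_0 maps an edge to its endpoints' difference, ∂[p,q] = q − p.
This gives a 5×10 integer matrix of rank 4; reducing to Smith normal form yields diagonal entries (1,1,1,1).

The boundary map ∂_2: C_2 → C_1 maps a triangle to the signed sum of its edges. For instance
  ∂[1,2,3] = [2,3] − [1,3] + [1,2],
  ∂[0,1,4] = [1,4] − [0,4] + [0,1].
As a 10×10 matrix over Z this has rank 6, with invariant factors (1,1,1,1,1,1).

The boundary map ∂_3: C_3 → C_2 sends each 3-simplex σ to the alternating sum Σ_i (−1)^i (σ with its i-th vertex removed). For instance
  ∂[0,2,3,4] = [2,3,4] − [0,3,4] + [0,2,4] − [0,2,3],
  ∂[0,1,3,4] = [1,3,4] − [0,3,4] + [0,1,4] − [0,1,3].
As a 10×5 matrix over Z this has rank 4, with invariant factors (1,1,1,1).

Computing H_k = (kernel of ∂_k) / (image of ∂_{k+1}):

  H_0: rank C_0 − rank ∂_1 = 5 − 4 = 1, and the invariant factors of ∂_1 are all 1, so H_0 = Z.
  H_1: rank ker ∂_1 − rank ∂_2 = (10 − 4) − 6 = 0, and the invariant factors of ∂_2 are all 1, so H_1 = 0.
  H_2: rank ker ∂_2 − rank ∂_3 = (10 − 6) − 4 = 0, and the invariant factors of ∂_3 are all 1, so H_2 = 0.
  H_3: rank ker ∂_3 − rank ∂_4 = (5 − 4) − 0 = 1, and there is no ∂_4, so H_3 = Z.

As a check, the Euler characteristic is 5 − 10 + 10 − 5 = 0, which agrees with 1 − 0 + 0 − 1 = 0.
(K is a triangulation of the 3-sphere S^3.)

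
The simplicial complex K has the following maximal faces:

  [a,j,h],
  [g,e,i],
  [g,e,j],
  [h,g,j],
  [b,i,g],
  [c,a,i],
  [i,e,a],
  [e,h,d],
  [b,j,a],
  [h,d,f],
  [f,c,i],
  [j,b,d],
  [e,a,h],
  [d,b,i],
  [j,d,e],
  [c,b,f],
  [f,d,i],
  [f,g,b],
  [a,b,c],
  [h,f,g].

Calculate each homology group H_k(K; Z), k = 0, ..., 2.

H_0 ≅ Z,  H_1 ≅ Z ⊕ Z/2,  H_2 = 0.

Fix the vertex order a < b < c < d < e < f < g < h < i < j and write every simplex with vertices in increasing order. Then dim K = 2 and the simplices of K are:

  0-simplices (10): a, b, c, d, e, f, g, h, i, j
  1-simplices (30): ab, ac, ae, ah, ai, aj, bc, bd, bf, bg, bi, bj, cf, ci, de, df, dh, di, dj, eg, eh, ei, ej, fg, fh, fi, gh, gi, gj, hj
  2-simplices (20): abc, abj, aci, aeh, aei, ahj, bcf, bdi, bdj, bfg, bgi, cfi, deh, dej, dfh, dfi, egi, egj, fgh, ghj

Hence C_0 ≅ Z^10, C_1 ≅ Z^30, C_2 ≅ Z^20.

The boundary map ∂_1: C_1 → C_0 is given by ∂[p,q] = [q] − [p]. For instance
  ∂fg = g − f.
This gives a 10×30 integer matrix of rank 9; reducing to Smith normal form yields diagonal entries (1,1,1,1,1,1,1,1,1).

Boundary ∂_2: C_2 → C_1 sends each 2-simplex [p,q,r] to [q,r] − [p,r] + [p,q]. For instance
  ∂aeh = eh − ah + ae,
  ∂aci = ci − ai + ac.
This gives a 30×20 integer matrix of rank 20; reducing to Smith normal form yields diagonal entries (1,1,1,1,1,1,1,1,1,1,1,1,1,1,1,1,1,1,1,2).

Reading off H_k = ker ∂_k / im ∂_{k+1}:

  H_0: rank C_0 − rank ∂_1 = 10 − 9 = 1, and the invariant factors of ∂_1 are all 1, so H_0 ≅ Z.
  H_1: rank ker ∂_1 − rank ∂_2 = (30 − 9) − 20 = 1, and ∂_2 has invariant factor 2 > 1, so H_1 ≅ Z ⊕ Z/2.
  H_2: rank ker ∂_2 − rank ∂_3 = (20 − 20) − 0 = 0, and there is no ∂_3, so H_2 ≅ 0.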